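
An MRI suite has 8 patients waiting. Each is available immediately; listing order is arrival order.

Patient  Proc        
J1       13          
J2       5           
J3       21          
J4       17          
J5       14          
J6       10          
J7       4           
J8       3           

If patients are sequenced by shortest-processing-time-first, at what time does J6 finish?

22

SPT (increasing processing time): J8 J7 J2 J6 J1 J5 J4 J3.
J8: 0→3
J7: 3→7
J2: 7→12
J6: 12→22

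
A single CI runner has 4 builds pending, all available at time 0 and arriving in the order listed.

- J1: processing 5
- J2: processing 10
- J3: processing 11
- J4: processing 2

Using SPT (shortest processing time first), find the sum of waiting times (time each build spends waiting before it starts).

SPT (increasing processing time): J4 J1 J2 J3.
J4: waits 0, runs 0→2
J1: waits 2, runs 2→7
J2: waits 7, runs 7→17
J3: waits 17, runs 17→28
Sum = 0+2+7+17 = 26.

26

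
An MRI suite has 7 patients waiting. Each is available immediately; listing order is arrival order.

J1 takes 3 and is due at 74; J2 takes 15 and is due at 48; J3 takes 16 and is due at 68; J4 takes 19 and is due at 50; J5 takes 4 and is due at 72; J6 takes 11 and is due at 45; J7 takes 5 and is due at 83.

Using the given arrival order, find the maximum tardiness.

23

FIFO (arrival order): J1 J2 J3 J4 J5 J6 J7.
J1: 0→3, due 74, tardiness 0
J2: 3→18, due 48, tardiness 0
J3: 18→34, due 68, tardiness 0
J4: 34→53, due 50, tardiness 3
J5: 53→57, due 72, tardiness 0
J6: 57→68, due 45, tardiness 23
J7: 68→73, due 83, tardiness 0
Maximum = 23.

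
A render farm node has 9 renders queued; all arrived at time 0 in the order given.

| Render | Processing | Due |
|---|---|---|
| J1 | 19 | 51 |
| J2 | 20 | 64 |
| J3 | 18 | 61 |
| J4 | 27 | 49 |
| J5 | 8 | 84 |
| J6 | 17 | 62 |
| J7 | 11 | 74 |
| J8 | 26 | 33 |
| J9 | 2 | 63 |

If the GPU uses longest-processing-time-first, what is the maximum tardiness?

85

LPT (decreasing processing time): J4 J8 J2 J1 J3 J6 J7 J5 J9.
J4: 0→27, due 49, tardiness 0
J8: 27→53, due 33, tardiness 20
J2: 53→73, due 64, tardiness 9
J1: 73→92, due 51, tardiness 41
J3: 92→110, due 61, tardiness 49
J6: 110→127, due 62, tardiness 65
J7: 127→138, due 74, tardiness 64
J5: 138→146, due 84, tardiness 62
J9: 146→148, due 63, tardiness 85
Maximum = 85.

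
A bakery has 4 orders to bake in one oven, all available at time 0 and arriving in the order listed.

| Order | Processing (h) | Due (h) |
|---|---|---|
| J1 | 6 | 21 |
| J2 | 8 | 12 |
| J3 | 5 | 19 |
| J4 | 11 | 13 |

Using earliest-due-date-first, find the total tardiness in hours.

EDD (increasing due date): J2 J4 J3 J1.
J2: 0→8, due 12, tardiness 0
J4: 8→19, due 13, tardiness 6
J3: 19→24, due 19, tardiness 5
J1: 24→30, due 21, tardiness 9
Sum = 0+6+5+9 = 20.

20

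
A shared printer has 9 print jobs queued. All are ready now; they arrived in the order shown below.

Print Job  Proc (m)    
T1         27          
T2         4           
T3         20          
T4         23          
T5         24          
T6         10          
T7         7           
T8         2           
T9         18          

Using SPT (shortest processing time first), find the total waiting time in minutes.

338

SPT (increasing processing time): T8 T2 T7 T6 T9 T3 T4 T5 T1.
T8: waits 0, runs 0→2
T2: waits 2, runs 2→6
T7: waits 6, runs 6→13
T6: waits 13, runs 13→23
T9: waits 23, runs 23→41
T3: waits 41, runs 41→61
T4: waits 61, runs 61→84
T5: waits 84, runs 84→108
T1: waits 108, runs 108→135
Sum = 0+2+6+13+23+41+61+84+108 = 338.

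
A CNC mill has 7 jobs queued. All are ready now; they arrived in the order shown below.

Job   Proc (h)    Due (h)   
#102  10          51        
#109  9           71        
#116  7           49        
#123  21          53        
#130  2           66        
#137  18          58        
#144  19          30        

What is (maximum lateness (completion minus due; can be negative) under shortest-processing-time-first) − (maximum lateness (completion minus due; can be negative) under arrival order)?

SPT (increasing processing time): #130 #116 #109 #102 #137 #144 #123.
#130: 0→2, due 66, lateness -64
#116: 2→9, due 49, lateness -40
#109: 9→18, due 71, lateness -53
#102: 18→28, due 51, lateness -23
#137: 28→46, due 58, lateness -12
#144: 46→65, due 30, lateness 35
#123: 65→86, due 53, lateness 33
Maximum = 35.
FIFO (arrival order): #102 #109 #116 #123 #130 #137 #144.
#102: 0→10, due 51, lateness -41
#109: 10→19, due 71, lateness -52
#116: 19→26, due 49, lateness -23
#123: 26→47, due 53, lateness -6
#130: 47→49, due 66, lateness -17
#137: 49→67, due 58, lateness 9
#144: 67→86, due 30, lateness 56
Maximum = 56.
Difference = 35 − 56 = -21.

-21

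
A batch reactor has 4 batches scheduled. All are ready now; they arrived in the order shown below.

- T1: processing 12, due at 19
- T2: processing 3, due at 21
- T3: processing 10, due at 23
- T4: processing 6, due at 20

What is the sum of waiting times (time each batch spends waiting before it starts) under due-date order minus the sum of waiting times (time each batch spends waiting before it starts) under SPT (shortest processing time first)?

20

EDD (increasing due date): T1 T4 T2 T3.
T1: waits 0, runs 0→12
T4: waits 12, runs 12→18
T2: waits 18, runs 18→21
T3: waits 21, runs 21→31
Sum = 0+12+18+21 = 51.
SPT (increasing processing time): T2 T4 T3 T1.
T2: waits 0, runs 0→3
T4: waits 3, runs 3→9
T3: waits 9, runs 9→19
T1: waits 19, runs 19→31
Sum = 0+3+9+19 = 31.
Difference = 51 − 31 = 20.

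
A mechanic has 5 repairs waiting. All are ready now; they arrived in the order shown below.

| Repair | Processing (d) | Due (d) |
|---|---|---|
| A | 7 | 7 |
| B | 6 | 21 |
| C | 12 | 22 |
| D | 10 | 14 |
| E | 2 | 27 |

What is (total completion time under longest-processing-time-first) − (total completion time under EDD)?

LPT (decreasing processing time): C D A B E.
C: 0→12
D: 12→22
A: 22→29
B: 29→35
E: 35→37
Sum = 12+22+29+35+37 = 135.
EDD (increasing due date): A D B C E.
A: 0→7
D: 7→17
B: 17→23
C: 23→35
E: 35→37
Sum = 7+17+23+35+37 = 119.
Difference = 135 − 119 = 16.

16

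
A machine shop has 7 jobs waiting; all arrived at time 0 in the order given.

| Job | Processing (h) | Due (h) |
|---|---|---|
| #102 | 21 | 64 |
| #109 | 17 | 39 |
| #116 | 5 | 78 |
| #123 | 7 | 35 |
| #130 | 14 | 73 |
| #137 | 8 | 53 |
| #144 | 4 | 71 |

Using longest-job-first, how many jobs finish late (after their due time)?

LPT (decreasing processing time): #102 #109 #130 #137 #123 #116 #144.
#102: 0→21, due 64, tardiness 0
#109: 21→38, due 39, tardiness 0
#130: 38→52, due 73, tardiness 0
#137: 52→60, due 53, tardiness 7
#123: 60→67, due 35, tardiness 32
#116: 67→72, due 78, tardiness 0
#144: 72→76, due 71, tardiness 5
Late jobs: 3.

3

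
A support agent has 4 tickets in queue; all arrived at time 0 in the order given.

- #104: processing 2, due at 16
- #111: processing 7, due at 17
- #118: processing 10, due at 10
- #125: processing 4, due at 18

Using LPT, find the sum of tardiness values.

10

LPT (decreasing processing time): #118 #111 #125 #104.
#118: 0→10, due 10, tardiness 0
#111: 10→17, due 17, tardiness 0
#125: 17→21, due 18, tardiness 3
#104: 21→23, due 16, tardiness 7
Sum = 0+0+3+7 = 10.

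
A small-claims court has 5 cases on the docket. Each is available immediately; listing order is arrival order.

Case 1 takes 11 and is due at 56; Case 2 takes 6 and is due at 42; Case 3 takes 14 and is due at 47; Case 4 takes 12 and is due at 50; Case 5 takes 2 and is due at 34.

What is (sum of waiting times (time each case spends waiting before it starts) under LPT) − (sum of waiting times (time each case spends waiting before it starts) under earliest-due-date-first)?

54

LPT (decreasing processing time): Case 3 Case 4 Case 1 Case 2 Case 5.
Case 3: waits 0, runs 0→14
Case 4: waits 14, runs 14→26
Case 1: waits 26, runs 26→37
Case 2: waits 37, runs 37→43
Case 5: waits 43, runs 43→45
Sum = 0+14+26+37+43 = 120.
EDD (increasing due date): Case 5 Case 2 Case 3 Case 4 Case 1.
Case 5: waits 0, runs 0→2
Case 2: waits 2, runs 2→8
Case 3: waits 8, runs 8→22
Case 4: waits 22, runs 22→34
Case 1: waits 34, runs 34→45
Sum = 0+2+8+22+34 = 66.
Difference = 120 − 66 = 54.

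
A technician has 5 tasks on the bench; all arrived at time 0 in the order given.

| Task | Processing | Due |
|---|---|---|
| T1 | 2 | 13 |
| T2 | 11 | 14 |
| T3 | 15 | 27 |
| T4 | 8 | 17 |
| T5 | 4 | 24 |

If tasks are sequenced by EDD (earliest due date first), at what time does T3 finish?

40

EDD (increasing due date): T1 T2 T4 T5 T3.
T1: 0→2
T2: 2→13
T4: 13→21
T5: 21→25
T3: 25→40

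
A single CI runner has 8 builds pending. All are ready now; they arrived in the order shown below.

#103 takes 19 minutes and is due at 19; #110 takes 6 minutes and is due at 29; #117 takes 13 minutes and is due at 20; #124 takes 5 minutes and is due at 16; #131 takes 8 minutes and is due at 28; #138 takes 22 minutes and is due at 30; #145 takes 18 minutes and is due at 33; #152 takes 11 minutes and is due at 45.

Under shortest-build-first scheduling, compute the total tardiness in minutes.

SPT (increasing processing time): #124 #110 #131 #152 #117 #145 #103 #138.
#124: 0→5, due 16, tardiness 0
#110: 5→11, due 29, tardiness 0
#131: 11→19, due 28, tardiness 0
#152: 19→30, due 45, tardiness 0
#117: 30→43, due 20, tardiness 23
#145: 43→61, due 33, tardiness 28
#103: 61→80, due 19, tardiness 61
#138: 80→102, due 30, tardiness 72
Sum = 0+0+0+0+23+28+61+72 = 184.

184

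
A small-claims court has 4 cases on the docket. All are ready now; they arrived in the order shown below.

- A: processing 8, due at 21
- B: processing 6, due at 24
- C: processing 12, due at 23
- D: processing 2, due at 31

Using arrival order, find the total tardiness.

FIFO (arrival order): A B C D.
A: 0→8, due 21, tardiness 0
B: 8→14, due 24, tardiness 0
C: 14→26, due 23, tardiness 3
D: 26→28, due 31, tardiness 0
Sum = 0+0+3+0 = 3.

3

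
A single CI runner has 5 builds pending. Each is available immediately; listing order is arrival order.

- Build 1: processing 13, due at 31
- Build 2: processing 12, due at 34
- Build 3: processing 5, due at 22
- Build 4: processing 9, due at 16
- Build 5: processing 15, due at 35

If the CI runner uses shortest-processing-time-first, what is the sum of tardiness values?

SPT (increasing processing time): Build 3 Build 4 Build 2 Build 1 Build 5.
Build 3: 0→5, due 22, tardiness 0
Build 4: 5→14, due 16, tardiness 0
Build 2: 14→26, due 34, tardiness 0
Build 1: 26→39, due 31, tardiness 8
Build 5: 39→54, due 35, tardiness 19
Sum = 0+0+0+8+19 = 27.

27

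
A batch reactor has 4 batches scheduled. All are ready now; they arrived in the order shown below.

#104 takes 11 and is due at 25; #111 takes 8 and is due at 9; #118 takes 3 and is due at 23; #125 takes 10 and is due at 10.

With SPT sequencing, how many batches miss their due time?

SPT (increasing processing time): #118 #111 #125 #104.
#118: 0→3, due 23, tardiness 0
#111: 3→11, due 9, tardiness 2
#125: 11→21, due 10, tardiness 11
#104: 21→32, due 25, tardiness 7
Late batches: 3.

3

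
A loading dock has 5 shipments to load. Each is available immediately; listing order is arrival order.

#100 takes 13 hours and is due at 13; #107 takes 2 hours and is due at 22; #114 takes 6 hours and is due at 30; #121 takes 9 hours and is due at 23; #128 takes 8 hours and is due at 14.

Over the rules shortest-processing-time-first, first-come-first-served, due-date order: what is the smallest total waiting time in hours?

SPT (increasing processing time): #107 #114 #128 #121 #100.
#107: waits 0, runs 0→2
#114: waits 2, runs 2→8
#128: waits 8, runs 8→16
#121: waits 16, runs 16→25
#100: waits 25, runs 25→38
Sum = 0+2+8+16+25 = 51.
FIFO (arrival order): #100 #107 #114 #121 #128.
#100: waits 0, runs 0→13
#107: waits 13, runs 13→15
#114: waits 15, runs 15→21
#121: waits 21, runs 21→30
#128: waits 30, runs 30→38
Sum = 0+13+15+21+30 = 79.
EDD (increasing due date): #100 #128 #107 #121 #114.
#100: waits 0, runs 0→13
#128: waits 13, runs 13→21
#107: waits 21, runs 21→23
#121: waits 23, runs 23→32
#114: waits 32, runs 32→38
Sum = 0+13+21+23+32 = 89.
SPT 51, FIFO 79, EDD 89 → minimum 51.

51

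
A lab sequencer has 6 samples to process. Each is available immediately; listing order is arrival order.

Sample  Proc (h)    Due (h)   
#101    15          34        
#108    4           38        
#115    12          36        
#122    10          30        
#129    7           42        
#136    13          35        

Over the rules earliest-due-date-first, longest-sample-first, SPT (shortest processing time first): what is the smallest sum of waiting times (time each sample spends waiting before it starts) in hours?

115

EDD (increasing due date): #122 #101 #136 #115 #108 #129.
#122: waits 0, runs 0→10
#101: waits 10, runs 10→25
#136: waits 25, runs 25→38
#115: waits 38, runs 38→50
#108: waits 50, runs 50→54
#129: waits 54, runs 54→61
Sum = 0+10+25+38+50+54 = 177.
LPT (decreasing processing time): #101 #136 #115 #122 #129 #108.
#101: waits 0, runs 0→15
#136: waits 15, runs 15→28
#115: waits 28, runs 28→40
#122: waits 40, runs 40→50
#129: waits 50, runs 50→57
#108: waits 57, runs 57→61
Sum = 0+15+28+40+50+57 = 190.
SPT (increasing processing time): #108 #129 #122 #115 #136 #101.
#108: waits 0, runs 0→4
#129: waits 4, runs 4→11
#122: waits 11, runs 11→21
#115: waits 21, runs 21→33
#136: waits 33, runs 33→46
#101: waits 46, runs 46→61
Sum = 0+4+11+21+33+46 = 115.
EDD 177, LPT 190, SPT 115 → minimum 115.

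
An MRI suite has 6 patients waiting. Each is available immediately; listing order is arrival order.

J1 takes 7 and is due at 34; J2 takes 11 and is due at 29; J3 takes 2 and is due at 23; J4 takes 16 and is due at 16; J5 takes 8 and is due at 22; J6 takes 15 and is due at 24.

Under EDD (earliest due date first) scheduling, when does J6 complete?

EDD (increasing due date): J4 J5 J3 J6 J2 J1.
J4: 0→16
J5: 16→24
J3: 24→26
J6: 26→41

41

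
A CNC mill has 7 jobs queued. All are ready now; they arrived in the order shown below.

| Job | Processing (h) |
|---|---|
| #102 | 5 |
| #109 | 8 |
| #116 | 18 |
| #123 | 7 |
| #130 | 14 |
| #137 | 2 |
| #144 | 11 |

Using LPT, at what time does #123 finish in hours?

LPT (decreasing processing time): #116 #130 #144 #109 #123 #102 #137.
#116: 0→18
#130: 18→32
#144: 32→43
#109: 43→51
#123: 51→58

58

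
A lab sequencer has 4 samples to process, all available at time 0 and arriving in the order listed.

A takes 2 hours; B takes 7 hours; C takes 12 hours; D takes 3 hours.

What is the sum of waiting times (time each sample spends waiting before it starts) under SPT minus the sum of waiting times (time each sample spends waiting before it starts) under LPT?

-34

SPT (increasing processing time): A D B C.
A: waits 0, runs 0→2
D: waits 2, runs 2→5
B: waits 5, runs 5→12
C: waits 12, runs 12→24
Sum = 0+2+5+12 = 19.
LPT (decreasing processing time): C B D A.
C: waits 0, runs 0→12
B: waits 12, runs 12→19
D: waits 19, runs 19→22
A: waits 22, runs 22→24
Sum = 0+12+19+22 = 53.
Difference = 19 − 53 = -34.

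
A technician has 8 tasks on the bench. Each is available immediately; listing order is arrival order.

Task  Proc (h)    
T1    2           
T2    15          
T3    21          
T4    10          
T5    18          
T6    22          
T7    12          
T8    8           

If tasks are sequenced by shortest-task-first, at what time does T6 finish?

SPT (increasing processing time): T1 T8 T4 T7 T2 T5 T3 T6.
T1: 0→2
T8: 2→10
T4: 10→20
T7: 20→32
T2: 32→47
T5: 47→65
T3: 65→86
T6: 86→108

108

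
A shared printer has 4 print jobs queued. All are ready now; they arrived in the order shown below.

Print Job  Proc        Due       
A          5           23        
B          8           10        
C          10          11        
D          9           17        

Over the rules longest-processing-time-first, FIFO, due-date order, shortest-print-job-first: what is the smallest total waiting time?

40

LPT (decreasing processing time): C D B A.
C: waits 0, runs 0→10
D: waits 10, runs 10→19
B: waits 19, runs 19→27
A: waits 27, runs 27→32
Sum = 0+10+19+27 = 56.
FIFO (arrival order): A B C D.
A: waits 0, runs 0→5
B: waits 5, runs 5→13
C: waits 13, runs 13→23
D: waits 23, runs 23→32
Sum = 0+5+13+23 = 41.
EDD (increasing due date): B C D A.
B: waits 0, runs 0→8
C: waits 8, runs 8→18
D: waits 18, runs 18→27
A: waits 27, runs 27→32
Sum = 0+8+18+27 = 53.
SPT (increasing processing time): A B D C.
A: waits 0, runs 0→5
B: waits 5, runs 5→13
D: waits 13, runs 13→22
C: waits 22, runs 22→32
Sum = 0+5+13+22 = 40.
LPT 56, FIFO 41, EDD 53, SPT 40 → minimum 40.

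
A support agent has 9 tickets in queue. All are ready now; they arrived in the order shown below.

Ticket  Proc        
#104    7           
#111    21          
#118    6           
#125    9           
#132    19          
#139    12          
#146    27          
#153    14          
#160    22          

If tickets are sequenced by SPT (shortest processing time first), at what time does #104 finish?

13

SPT (increasing processing time): #118 #104 #125 #139 #153 #132 #111 #160 #146.
#118: 0→6
#104: 6→13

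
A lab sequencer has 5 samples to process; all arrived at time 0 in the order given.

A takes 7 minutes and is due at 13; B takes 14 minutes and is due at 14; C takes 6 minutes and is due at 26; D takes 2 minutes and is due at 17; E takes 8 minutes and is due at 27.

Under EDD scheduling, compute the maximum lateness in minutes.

10

EDD (increasing due date): A B D C E.
A: 0→7, due 13, lateness -6
B: 7→21, due 14, lateness 7
D: 21→23, due 17, lateness 6
C: 23→29, due 26, lateness 3
E: 29→37, due 27, lateness 10
Maximum = 10.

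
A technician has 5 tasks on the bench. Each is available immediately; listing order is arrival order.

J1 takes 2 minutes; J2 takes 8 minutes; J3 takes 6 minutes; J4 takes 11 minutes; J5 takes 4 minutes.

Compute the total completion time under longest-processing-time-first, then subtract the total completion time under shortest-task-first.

LPT (decreasing processing time): J4 J2 J3 J5 J1.
J4: 0→11
J2: 11→19
J3: 19→25
J5: 25→29
J1: 29→31
Sum = 11+19+25+29+31 = 115.
SPT (increasing processing time): J1 J5 J3 J2 J4.
J1: 0→2
J5: 2→6
J3: 6→12
J2: 12→20
J4: 20→31
Sum = 2+6+12+20+31 = 71.
Difference = 115 − 71 = 44.

44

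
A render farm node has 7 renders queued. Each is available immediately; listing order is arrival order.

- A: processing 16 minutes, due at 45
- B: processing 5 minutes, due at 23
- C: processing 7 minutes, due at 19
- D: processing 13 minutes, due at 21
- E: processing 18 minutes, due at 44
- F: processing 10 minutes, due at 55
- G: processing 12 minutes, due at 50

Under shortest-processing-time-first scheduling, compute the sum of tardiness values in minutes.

SPT (increasing processing time): B C F G D A E.
B: 0→5, due 23, tardiness 0
C: 5→12, due 19, tardiness 0
F: 12→22, due 55, tardiness 0
G: 22→34, due 50, tardiness 0
D: 34→47, due 21, tardiness 26
A: 47→63, due 45, tardiness 18
E: 63→81, due 44, tardiness 37
Sum = 0+0+0+0+26+18+37 = 81.

81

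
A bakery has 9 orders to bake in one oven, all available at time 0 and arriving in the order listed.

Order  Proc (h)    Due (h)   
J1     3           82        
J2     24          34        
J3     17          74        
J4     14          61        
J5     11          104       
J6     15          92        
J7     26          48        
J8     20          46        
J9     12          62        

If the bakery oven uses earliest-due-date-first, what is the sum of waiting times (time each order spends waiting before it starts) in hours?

678

EDD (increasing due date): J2 J8 J7 J4 J9 J3 J1 J6 J5.
J2: waits 0, runs 0→24
J8: waits 24, runs 24→44
J7: waits 44, runs 44→70
J4: waits 70, runs 70→84
J9: waits 84, runs 84→96
J3: waits 96, runs 96→113
J1: waits 113, runs 113→116
J6: waits 116, runs 116→131
J5: waits 131, runs 131→142
Sum = 0+24+44+70+84+96+113+116+131 = 678.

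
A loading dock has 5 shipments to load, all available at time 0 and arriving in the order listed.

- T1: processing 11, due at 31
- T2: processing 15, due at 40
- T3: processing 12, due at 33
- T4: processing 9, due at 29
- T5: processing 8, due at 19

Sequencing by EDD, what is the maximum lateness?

EDD (increasing due date): T5 T4 T1 T3 T2.
T5: 0→8, due 19, lateness -11
T4: 8→17, due 29, lateness -12
T1: 17→28, due 31, lateness -3
T3: 28→40, due 33, lateness 7
T2: 40→55, due 40, lateness 15
Maximum = 15.

15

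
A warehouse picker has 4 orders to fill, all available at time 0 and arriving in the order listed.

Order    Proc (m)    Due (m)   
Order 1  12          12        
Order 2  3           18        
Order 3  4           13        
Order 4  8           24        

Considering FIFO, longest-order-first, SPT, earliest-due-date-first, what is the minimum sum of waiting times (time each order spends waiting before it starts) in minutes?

25

FIFO (arrival order): Order 1 Order 2 Order 3 Order 4.
Order 1: waits 0, runs 0→12
Order 2: waits 12, runs 12→15
Order 3: waits 15, runs 15→19
Order 4: waits 19, runs 19→27
Sum = 0+12+15+19 = 46.
LPT (decreasing processing time): Order 1 Order 4 Order 3 Order 2.
Order 1: waits 0, runs 0→12
Order 4: waits 12, runs 12→20
Order 3: waits 20, runs 20→24
Order 2: waits 24, runs 24→27
Sum = 0+12+20+24 = 56.
SPT (increasing processing time): Order 2 Order 3 Order 4 Order 1.
Order 2: waits 0, runs 0→3
Order 3: waits 3, runs 3→7
Order 4: waits 7, runs 7→15
Order 1: waits 15, runs 15→27
Sum = 0+3+7+15 = 25.
EDD (increasing due date): Order 1 Order 3 Order 2 Order 4.
Order 1: waits 0, runs 0→12
Order 3: waits 12, runs 12→16
Order 2: waits 16, runs 16→19
Order 4: waits 19, runs 19→27
Sum = 0+12+16+19 = 47.
FIFO 46, LPT 56, SPT 25, EDD 47 → minimum 25.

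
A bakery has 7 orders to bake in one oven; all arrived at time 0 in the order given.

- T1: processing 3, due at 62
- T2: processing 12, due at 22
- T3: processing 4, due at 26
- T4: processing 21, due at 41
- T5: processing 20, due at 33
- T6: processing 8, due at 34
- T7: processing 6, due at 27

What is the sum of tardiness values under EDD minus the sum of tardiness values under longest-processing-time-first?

-96

EDD (increasing due date): T2 T3 T7 T5 T6 T4 T1.
T2: 0→12, due 22, tardiness 0
T3: 12→16, due 26, tardiness 0
T7: 16→22, due 27, tardiness 0
T5: 22→42, due 33, tardiness 9
T6: 42→50, due 34, tardiness 16
T4: 50→71, due 41, tardiness 30
T1: 71→74, due 62, tardiness 12
Sum = 0+0+0+9+16+30+12 = 67.
LPT (decreasing processing time): T4 T5 T2 T6 T7 T3 T1.
T4: 0→21, due 41, tardiness 0
T5: 21→41, due 33, tardiness 8
T2: 41→53, due 22, tardiness 31
T6: 53→61, due 34, tardiness 27
T7: 61→67, due 27, tardiness 40
T3: 67→71, due 26, tardiness 45
T1: 71→74, due 62, tardiness 12
Sum = 0+8+31+27+40+45+12 = 163.
Difference = 67 − 163 = -96.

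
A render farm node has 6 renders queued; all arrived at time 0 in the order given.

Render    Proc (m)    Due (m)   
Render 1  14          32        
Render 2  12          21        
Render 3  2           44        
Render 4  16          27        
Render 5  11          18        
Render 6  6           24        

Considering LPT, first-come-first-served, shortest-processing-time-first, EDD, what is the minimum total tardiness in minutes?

LPT (decreasing processing time): Render 4 Render 1 Render 2 Render 5 Render 6 Render 3.
Render 4: 0→16, due 27, tardiness 0
Render 1: 16→30, due 32, tardiness 0
Render 2: 30→42, due 21, tardiness 21
Render 5: 42→53, due 18, tardiness 35
Render 6: 53→59, due 24, tardiness 35
Render 3: 59→61, due 44, tardiness 17
Sum = 0+0+21+35+35+17 = 108.
FIFO (arrival order): Render 1 Render 2 Render 3 Render 4 Render 5 Render 6.
Render 1: 0→14, due 32, tardiness 0
Render 2: 14→26, due 21, tardiness 5
Render 3: 26→28, due 44, tardiness 0
Render 4: 28→44, due 27, tardiness 17
Render 5: 44→55, due 18, tardiness 37
Render 6: 55→61, due 24, tardiness 37
Sum = 0+5+0+17+37+37 = 96.
SPT (increasing processing time): Render 3 Render 6 Render 5 Render 2 Render 1 Render 4.
Render 3: 0→2, due 44, tardiness 0
Render 6: 2→8, due 24, tardiness 0
Render 5: 8→19, due 18, tardiness 1
Render 2: 19→31, due 21, tardiness 10
Render 1: 31→45, due 32, tardiness 13
Render 4: 45→61, due 27, tardiness 34
Sum = 0+0+1+10+13+34 = 58.
EDD (increasing due date): Render 5 Render 2 Render 6 Render 4 Render 1 Render 3.
Render 5: 0→11, due 18, tardiness 0
Render 2: 11→23, due 21, tardiness 2
Render 6: 23→29, due 24, tardiness 5
Render 4: 29→45, due 27, tardiness 18
Render 1: 45→59, due 32, tardiness 27
Render 3: 59→61, due 44, tardiness 17
Sum = 0+2+5+18+27+17 = 69.
LPT 108, FIFO 96, SPT 58, EDD 69 → minimum 58.

58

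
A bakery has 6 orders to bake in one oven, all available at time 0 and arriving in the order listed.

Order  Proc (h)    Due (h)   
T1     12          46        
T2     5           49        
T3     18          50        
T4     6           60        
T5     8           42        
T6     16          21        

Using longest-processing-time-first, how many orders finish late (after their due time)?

LPT (decreasing processing time): T3 T6 T1 T5 T4 T2.
T3: 0→18, due 50, tardiness 0
T6: 18→34, due 21, tardiness 13
T1: 34→46, due 46, tardiness 0
T5: 46→54, due 42, tardiness 12
T4: 54→60, due 60, tardiness 0
T2: 60→65, due 49, tardiness 16
Late orders: 3.

3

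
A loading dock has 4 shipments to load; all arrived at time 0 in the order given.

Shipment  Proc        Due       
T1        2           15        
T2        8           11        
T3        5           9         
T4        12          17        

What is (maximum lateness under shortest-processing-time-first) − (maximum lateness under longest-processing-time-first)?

-6

SPT (increasing processing time): T1 T3 T2 T4.
T1: 0→2, due 15, lateness -13
T3: 2→7, due 9, lateness -2
T2: 7→15, due 11, lateness 4
T4: 15→27, due 17, lateness 10
Maximum = 10.
LPT (decreasing processing time): T4 T2 T3 T1.
T4: 0→12, due 17, lateness -5
T2: 12→20, due 11, lateness 9
T3: 20→25, due 9, lateness 16
T1: 25→27, due 15, lateness 12
Maximum = 16.
Difference = 10 − 16 = -6.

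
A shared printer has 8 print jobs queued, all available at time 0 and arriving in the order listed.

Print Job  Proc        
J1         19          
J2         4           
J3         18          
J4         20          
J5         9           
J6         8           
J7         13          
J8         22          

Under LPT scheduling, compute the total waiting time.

506

LPT (decreasing processing time): J8 J4 J1 J3 J7 J5 J6 J2.
J8: waits 0, runs 0→22
J4: waits 22, runs 22→42
J1: waits 42, runs 42→61
J3: waits 61, runs 61→79
J7: waits 79, runs 79→92
J5: waits 92, runs 92→101
J6: waits 101, runs 101→109
J2: waits 109, runs 109→113
Sum = 0+22+42+61+79+92+101+109 = 506.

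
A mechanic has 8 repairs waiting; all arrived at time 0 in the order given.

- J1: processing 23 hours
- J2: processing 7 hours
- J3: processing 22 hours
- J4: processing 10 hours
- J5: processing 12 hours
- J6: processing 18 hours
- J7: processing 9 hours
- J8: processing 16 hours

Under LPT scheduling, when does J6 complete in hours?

63

LPT (decreasing processing time): J1 J3 J6 J8 J5 J4 J7 J2.
J1: 0→23
J3: 23→45
J6: 45→63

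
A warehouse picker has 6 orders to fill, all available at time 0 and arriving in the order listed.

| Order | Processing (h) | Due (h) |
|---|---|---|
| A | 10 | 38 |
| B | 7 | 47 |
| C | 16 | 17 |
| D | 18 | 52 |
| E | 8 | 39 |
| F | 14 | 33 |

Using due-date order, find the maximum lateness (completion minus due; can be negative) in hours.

21

EDD (increasing due date): C F A E B D.
C: 0→16, due 17, lateness -1
F: 16→30, due 33, lateness -3
A: 30→40, due 38, lateness 2
E: 40→48, due 39, lateness 9
B: 48→55, due 47, lateness 8
D: 55→73, due 52, lateness 21
Maximum = 21.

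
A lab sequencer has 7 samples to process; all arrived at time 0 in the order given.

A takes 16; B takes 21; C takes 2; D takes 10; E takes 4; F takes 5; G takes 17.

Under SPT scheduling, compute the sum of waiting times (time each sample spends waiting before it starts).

131

SPT (increasing processing time): C E F D A G B.
C: waits 0, runs 0→2
E: waits 2, runs 2→6
F: waits 6, runs 6→11
D: waits 11, runs 11→21
A: waits 21, runs 21→37
G: waits 37, runs 37→54
B: waits 54, runs 54→75
Sum = 0+2+6+11+21+37+54 = 131.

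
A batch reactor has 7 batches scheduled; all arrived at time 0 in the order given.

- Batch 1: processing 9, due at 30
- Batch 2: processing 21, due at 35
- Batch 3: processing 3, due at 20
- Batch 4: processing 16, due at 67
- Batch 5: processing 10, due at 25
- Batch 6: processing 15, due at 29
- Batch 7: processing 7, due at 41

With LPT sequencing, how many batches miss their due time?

5

LPT (decreasing processing time): Batch 2 Batch 4 Batch 6 Batch 5 Batch 1 Batch 7 Batch 3.
Batch 2: 0→21, due 35, tardiness 0
Batch 4: 21→37, due 67, tardiness 0
Batch 6: 37→52, due 29, tardiness 23
Batch 5: 52→62, due 25, tardiness 37
Batch 1: 62→71, due 30, tardiness 41
Batch 7: 71→78, due 41, tardiness 37
Batch 3: 78→81, due 20, tardiness 61
Late batches: 5.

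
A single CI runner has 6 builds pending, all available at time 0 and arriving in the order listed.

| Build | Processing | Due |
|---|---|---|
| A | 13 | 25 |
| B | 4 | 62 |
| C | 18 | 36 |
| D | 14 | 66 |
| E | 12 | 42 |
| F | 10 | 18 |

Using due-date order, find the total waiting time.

184

EDD (increasing due date): F A C E B D.
F: waits 0, runs 0→10
A: waits 10, runs 10→23
C: waits 23, runs 23→41
E: waits 41, runs 41→53
B: waits 53, runs 53→57
D: waits 57, runs 57→71
Sum = 0+10+23+41+53+57 = 184.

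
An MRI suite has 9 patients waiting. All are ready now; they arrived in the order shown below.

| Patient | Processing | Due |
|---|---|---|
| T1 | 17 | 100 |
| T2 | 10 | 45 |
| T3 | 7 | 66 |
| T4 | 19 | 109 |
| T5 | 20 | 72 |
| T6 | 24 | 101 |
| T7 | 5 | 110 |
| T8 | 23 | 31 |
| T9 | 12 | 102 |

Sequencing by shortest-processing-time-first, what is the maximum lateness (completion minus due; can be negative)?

SPT (increasing processing time): T7 T3 T2 T9 T1 T4 T5 T8 T6.
T7: 0→5, due 110, lateness -105
T3: 5→12, due 66, lateness -54
T2: 12→22, due 45, lateness -23
T9: 22→34, due 102, lateness -68
T1: 34→51, due 100, lateness -49
T4: 51→70, due 109, lateness -39
T5: 70→90, due 72, lateness 18
T8: 90→113, due 31, lateness 82
T6: 113→137, due 101, lateness 36
Maximum = 82.

82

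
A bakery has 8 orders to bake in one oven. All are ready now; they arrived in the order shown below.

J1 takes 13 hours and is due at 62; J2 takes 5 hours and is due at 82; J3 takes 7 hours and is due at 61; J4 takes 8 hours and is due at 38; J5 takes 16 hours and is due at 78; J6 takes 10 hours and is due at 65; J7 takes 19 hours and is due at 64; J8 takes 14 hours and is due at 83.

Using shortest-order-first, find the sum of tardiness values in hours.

28

SPT (increasing processing time): J2 J3 J4 J6 J1 J8 J5 J7.
J2: 0→5, due 82, tardiness 0
J3: 5→12, due 61, tardiness 0
J4: 12→20, due 38, tardiness 0
J6: 20→30, due 65, tardiness 0
J1: 30→43, due 62, tardiness 0
J8: 43→57, due 83, tardiness 0
J5: 57→73, due 78, tardiness 0
J7: 73→92, due 64, tardiness 28
Sum = 0+0+0+0+0+0+0+28 = 28.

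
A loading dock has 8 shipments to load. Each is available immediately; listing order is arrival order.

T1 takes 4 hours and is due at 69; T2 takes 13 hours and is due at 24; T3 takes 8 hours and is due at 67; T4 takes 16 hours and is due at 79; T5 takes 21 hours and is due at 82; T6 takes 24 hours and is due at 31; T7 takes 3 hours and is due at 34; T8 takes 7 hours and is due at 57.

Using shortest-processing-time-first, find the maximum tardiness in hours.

SPT (increasing processing time): T7 T1 T8 T3 T2 T4 T5 T6.
T7: 0→3, due 34, tardiness 0
T1: 3→7, due 69, tardiness 0
T8: 7→14, due 57, tardiness 0
T3: 14→22, due 67, tardiness 0
T2: 22→35, due 24, tardiness 11
T4: 35→51, due 79, tardiness 0
T5: 51→72, due 82, tardiness 0
T6: 72→96, due 31, tardiness 65
Maximum = 65.

65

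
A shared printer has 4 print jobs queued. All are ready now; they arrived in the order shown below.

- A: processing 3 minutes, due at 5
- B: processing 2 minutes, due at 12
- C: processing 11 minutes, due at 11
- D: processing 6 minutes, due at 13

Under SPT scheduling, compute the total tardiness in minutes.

11

SPT (increasing processing time): B A D C.
B: 0→2, due 12, tardiness 0
A: 2→5, due 5, tardiness 0
D: 5→11, due 13, tardiness 0
C: 11→22, due 11, tardiness 11
Sum = 0+0+0+11 = 11.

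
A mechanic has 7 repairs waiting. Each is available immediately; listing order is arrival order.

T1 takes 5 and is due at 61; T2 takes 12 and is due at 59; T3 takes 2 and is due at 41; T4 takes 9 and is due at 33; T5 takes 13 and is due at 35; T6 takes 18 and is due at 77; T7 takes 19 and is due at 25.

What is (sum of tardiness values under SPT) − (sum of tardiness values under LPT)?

-49

SPT (increasing processing time): T3 T1 T4 T2 T5 T6 T7.
T3: 0→2, due 41, tardiness 0
T1: 2→7, due 61, tardiness 0
T4: 7→16, due 33, tardiness 0
T2: 16→28, due 59, tardiness 0
T5: 28→41, due 35, tardiness 6
T6: 41→59, due 77, tardiness 0
T7: 59→78, due 25, tardiness 53
Sum = 0+0+0+0+6+0+53 = 59.
LPT (decreasing processing time): T7 T6 T5 T2 T4 T1 T3.
T7: 0→19, due 25, tardiness 0
T6: 19→37, due 77, tardiness 0
T5: 37→50, due 35, tardiness 15
T2: 50→62, due 59, tardiness 3
T4: 62→71, due 33, tardiness 38
T1: 71→76, due 61, tardiness 15
T3: 76→78, due 41, tardiness 37
Sum = 0+0+15+3+38+15+37 = 108.
Difference = 59 − 108 = -49.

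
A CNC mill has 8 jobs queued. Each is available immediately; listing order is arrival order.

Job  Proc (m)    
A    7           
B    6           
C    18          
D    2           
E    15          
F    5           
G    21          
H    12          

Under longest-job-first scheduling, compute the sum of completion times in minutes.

LPT (decreasing processing time): G C E H A B F D.
G: 0→21
C: 21→39
E: 39→54
H: 54→66
A: 66→73
B: 73→79
F: 79→84
D: 84→86
Sum = 21+39+54+66+73+79+84+86 = 502.

502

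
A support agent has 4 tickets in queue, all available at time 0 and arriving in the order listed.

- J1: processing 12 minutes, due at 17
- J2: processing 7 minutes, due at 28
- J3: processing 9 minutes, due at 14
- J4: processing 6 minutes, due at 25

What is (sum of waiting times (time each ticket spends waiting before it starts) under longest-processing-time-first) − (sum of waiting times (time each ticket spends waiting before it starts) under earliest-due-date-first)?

LPT (decreasing processing time): J1 J3 J2 J4.
J1: waits 0, runs 0→12
J3: waits 12, runs 12→21
J2: waits 21, runs 21→28
J4: waits 28, runs 28→34
Sum = 0+12+21+28 = 61.
EDD (increasing due date): J3 J1 J4 J2.
J3: waits 0, runs 0→9
J1: waits 9, runs 9→21
J4: waits 21, runs 21→27
J2: waits 27, runs 27→34
Sum = 0+9+21+27 = 57.
Difference = 61 − 57 = 4.

4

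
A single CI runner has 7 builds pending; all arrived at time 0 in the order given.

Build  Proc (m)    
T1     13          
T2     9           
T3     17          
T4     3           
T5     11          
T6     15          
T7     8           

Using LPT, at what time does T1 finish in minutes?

45

LPT (decreasing processing time): T3 T6 T1 T5 T2 T7 T4.
T3: 0→17
T6: 17→32
T1: 32→45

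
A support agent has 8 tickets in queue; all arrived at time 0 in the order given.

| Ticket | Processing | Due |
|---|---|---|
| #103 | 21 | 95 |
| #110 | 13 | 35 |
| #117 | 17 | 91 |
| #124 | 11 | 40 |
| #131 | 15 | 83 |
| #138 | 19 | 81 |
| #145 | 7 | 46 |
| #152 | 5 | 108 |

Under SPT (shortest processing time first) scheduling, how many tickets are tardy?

3

SPT (increasing processing time): #152 #145 #124 #110 #131 #117 #138 #103.
#152: 0→5, due 108, tardiness 0
#145: 5→12, due 46, tardiness 0
#124: 12→23, due 40, tardiness 0
#110: 23→36, due 35, tardiness 1
#131: 36→51, due 83, tardiness 0
#117: 51→68, due 91, tardiness 0
#138: 68→87, due 81, tardiness 6
#103: 87→108, due 95, tardiness 13
Late tickets: 3.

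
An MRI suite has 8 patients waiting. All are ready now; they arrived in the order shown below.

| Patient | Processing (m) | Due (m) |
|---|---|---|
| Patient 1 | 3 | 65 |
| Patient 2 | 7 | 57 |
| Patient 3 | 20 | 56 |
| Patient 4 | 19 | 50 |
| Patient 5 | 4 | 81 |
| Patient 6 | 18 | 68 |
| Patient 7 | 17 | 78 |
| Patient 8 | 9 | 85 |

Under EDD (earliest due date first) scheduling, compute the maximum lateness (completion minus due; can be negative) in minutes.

12

EDD (increasing due date): Patient 4 Patient 3 Patient 2 Patient 1 Patient 6 Patient 7 Patient 5 Patient 8.
Patient 4: 0→19, due 50, lateness -31
Patient 3: 19→39, due 56, lateness -17
Patient 2: 39→46, due 57, lateness -11
Patient 1: 46→49, due 65, lateness -16
Patient 6: 49→67, due 68, lateness -1
Patient 7: 67→84, due 78, lateness 6
Patient 5: 84→88, due 81, lateness 7
Patient 8: 88→97, due 85, lateness 12
Maximum = 12.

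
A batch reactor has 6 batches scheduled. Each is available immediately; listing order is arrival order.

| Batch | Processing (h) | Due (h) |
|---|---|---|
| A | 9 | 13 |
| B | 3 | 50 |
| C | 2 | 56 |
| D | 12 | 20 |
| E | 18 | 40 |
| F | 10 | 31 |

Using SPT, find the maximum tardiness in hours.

16

SPT (increasing processing time): C B A F D E.
C: 0→2, due 56, tardiness 0
B: 2→5, due 50, tardiness 0
A: 5→14, due 13, tardiness 1
F: 14→24, due 31, tardiness 0
D: 24→36, due 20, tardiness 16
E: 36→54, due 40, tardiness 14
Maximum = 16.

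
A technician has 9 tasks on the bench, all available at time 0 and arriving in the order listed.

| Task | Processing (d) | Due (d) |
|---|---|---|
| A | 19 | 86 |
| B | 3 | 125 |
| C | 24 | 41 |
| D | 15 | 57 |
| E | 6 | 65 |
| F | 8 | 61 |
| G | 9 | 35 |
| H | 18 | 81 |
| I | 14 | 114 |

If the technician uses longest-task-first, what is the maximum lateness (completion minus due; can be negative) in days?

LPT (decreasing processing time): C A H D I G F E B.
C: 0→24, due 41, lateness -17
A: 24→43, due 86, lateness -43
H: 43→61, due 81, lateness -20
D: 61→76, due 57, lateness 19
I: 76→90, due 114, lateness -24
G: 90→99, due 35, lateness 64
F: 99→107, due 61, lateness 46
E: 107→113, due 65, lateness 48
B: 113→116, due 125, lateness -9
Maximum = 64.

64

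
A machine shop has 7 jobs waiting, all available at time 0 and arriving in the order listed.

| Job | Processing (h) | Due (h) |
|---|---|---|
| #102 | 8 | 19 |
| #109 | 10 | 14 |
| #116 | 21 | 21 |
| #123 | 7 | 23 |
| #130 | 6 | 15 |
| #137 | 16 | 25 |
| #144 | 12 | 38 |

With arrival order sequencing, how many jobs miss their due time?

FIFO (arrival order): #102 #109 #116 #123 #130 #137 #144.
#102: 0→8, due 19, tardiness 0
#109: 8→18, due 14, tardiness 4
#116: 18→39, due 21, tardiness 18
#123: 39→46, due 23, tardiness 23
#130: 46→52, due 15, tardiness 37
#137: 52→68, due 25, tardiness 43
#144: 68→80, due 38, tardiness 42
Late jobs: 6.

6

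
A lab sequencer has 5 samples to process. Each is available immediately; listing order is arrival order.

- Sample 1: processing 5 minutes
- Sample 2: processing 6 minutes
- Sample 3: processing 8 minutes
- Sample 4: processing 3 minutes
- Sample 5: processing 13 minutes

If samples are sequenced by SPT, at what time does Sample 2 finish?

SPT (increasing processing time): Sample 4 Sample 1 Sample 2 Sample 3 Sample 5.
Sample 4: 0→3
Sample 1: 3→8
Sample 2: 8→14

14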